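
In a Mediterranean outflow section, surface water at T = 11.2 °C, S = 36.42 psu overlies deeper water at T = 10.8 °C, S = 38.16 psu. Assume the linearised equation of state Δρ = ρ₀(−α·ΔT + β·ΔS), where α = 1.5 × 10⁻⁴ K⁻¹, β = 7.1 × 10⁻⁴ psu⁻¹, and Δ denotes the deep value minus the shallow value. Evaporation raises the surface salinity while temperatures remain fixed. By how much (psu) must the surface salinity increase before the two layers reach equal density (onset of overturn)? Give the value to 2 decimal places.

Neutral buoyancy requires −α(T_deep − T_surf) + β(S_deep − S_surf′) = 0.
S_surf′ = S_deep − (α/β)·ΔT = 38.16 − (1.5 × 10⁻⁴/7.1 × 10⁻⁴)·(-0.4) = 38.2445 psu.
Increase required: 38.2445 − 36.42 = 1.8245 psu.

1.82 psu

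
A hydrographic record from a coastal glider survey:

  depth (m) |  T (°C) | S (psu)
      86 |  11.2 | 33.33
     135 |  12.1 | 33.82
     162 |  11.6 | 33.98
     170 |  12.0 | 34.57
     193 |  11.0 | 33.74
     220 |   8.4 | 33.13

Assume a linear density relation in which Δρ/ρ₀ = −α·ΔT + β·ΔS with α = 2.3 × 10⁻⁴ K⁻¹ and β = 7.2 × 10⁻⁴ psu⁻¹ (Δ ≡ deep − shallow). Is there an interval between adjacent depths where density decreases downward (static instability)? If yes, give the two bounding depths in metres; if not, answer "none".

170–193 m

Evaluate Δρ/ρ₀ = −αΔT + βΔS across each adjacent pair:
  86–135 m: −αΔT+βΔS = −(2.3 × 10⁻⁴)(+0.9)+(7.2 × 10⁻⁴)(+0.49) = 1.5 × 10⁻⁴ → stable
  135–162 m: −αΔT+βΔS = −(2.3 × 10⁻⁴)(-0.5)+(7.2 × 10⁻⁴)(+0.16) = 2.3 × 10⁻⁴ → stable
  162–170 m: −αΔT+βΔS = −(2.3 × 10⁻⁴)(+0.4)+(7.2 × 10⁻⁴)(+0.59) = 3.3 × 10⁻⁴ → stable
  170–193 m: −αΔT+βΔS = −(2.3 × 10⁻⁴)(-1.0)+(7.2 × 10⁻⁴)(-0.83) = -3.7 × 10⁻⁴ → UNSTABLE
  193–220 m: −αΔT+βΔS = −(2.3 × 10⁻⁴)(-2.6)+(7.2 × 10⁻⁴)(-0.61) = 1.6 × 10⁻⁴ → stable
The 170–193 m interval has Δρ < 0: lighter water underlies denser water.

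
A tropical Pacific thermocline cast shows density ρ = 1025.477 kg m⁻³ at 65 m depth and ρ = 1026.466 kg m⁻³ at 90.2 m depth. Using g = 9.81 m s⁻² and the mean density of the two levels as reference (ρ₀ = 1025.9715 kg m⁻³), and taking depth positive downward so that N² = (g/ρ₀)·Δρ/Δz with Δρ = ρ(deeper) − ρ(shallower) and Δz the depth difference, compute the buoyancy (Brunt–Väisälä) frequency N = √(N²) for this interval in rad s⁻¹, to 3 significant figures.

Δρ = 1026.466 − 1025.477 = 0.989 kg m⁻³ over Δz = 90.2 − 65 = 25.2 m.
N² = (9.81/1025.9715) × (0.989/25.2) = 3.7526 × 10⁻⁴ s⁻².
N = √(3.7526 × 10⁻⁴) = 0.019372 rad s⁻¹ ≈ 0.0194 rad s⁻¹.

0.0194 rad s⁻¹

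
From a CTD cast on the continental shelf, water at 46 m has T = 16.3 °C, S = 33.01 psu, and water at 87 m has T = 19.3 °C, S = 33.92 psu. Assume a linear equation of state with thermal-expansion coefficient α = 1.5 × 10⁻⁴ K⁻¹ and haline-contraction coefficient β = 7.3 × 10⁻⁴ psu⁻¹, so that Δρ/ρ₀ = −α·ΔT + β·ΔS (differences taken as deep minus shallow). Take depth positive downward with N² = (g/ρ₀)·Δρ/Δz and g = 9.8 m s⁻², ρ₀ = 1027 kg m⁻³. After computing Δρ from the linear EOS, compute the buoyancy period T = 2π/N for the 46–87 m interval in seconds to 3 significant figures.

ΔT = +3.0 K, ΔS = +0.91 psu (deep − shallow).
Δρ/ρ₀ = −αΔT + βΔS = -4.50 × 10⁻⁴ + 6.643 × 10⁻⁴ = 2.143 × 10⁻⁴, so Δρ ≈ 0.2201 kg m⁻³.
N² = (g/ρ₀)·Δρ/Δz = g·(Δρ/ρ₀)/Δz = 9.8 × 2.143 × 10⁻⁴ / 41 = 5.1223 × 10⁻⁵ s⁻².
N = √(5.1223 × 10⁻⁵) = 7.1570 × 10⁻³ rad s⁻¹ → T = 2π/N = 877.91 s ≈ 878 s.

878 s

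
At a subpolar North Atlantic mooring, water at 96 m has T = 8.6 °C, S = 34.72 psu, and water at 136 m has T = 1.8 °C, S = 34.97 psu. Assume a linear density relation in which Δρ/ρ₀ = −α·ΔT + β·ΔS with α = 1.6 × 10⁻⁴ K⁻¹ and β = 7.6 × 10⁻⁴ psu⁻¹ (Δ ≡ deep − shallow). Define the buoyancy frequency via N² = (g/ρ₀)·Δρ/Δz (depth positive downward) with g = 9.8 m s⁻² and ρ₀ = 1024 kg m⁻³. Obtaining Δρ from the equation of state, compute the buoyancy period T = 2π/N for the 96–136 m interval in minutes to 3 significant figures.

ΔT = -6.8 K, ΔS = +0.25 psu (deep − shallow).
Δρ/ρ₀ = −αΔT + βΔS = 1.088 × 10⁻³ + 1.90 × 10⁻⁴ = 1.278 × 10⁻³, so Δρ ≈ 1.309 kg m⁻³.
N² = (g/ρ₀)·Δρ/Δz = g·(Δρ/ρ₀)/Δz = 9.8 × 1.278 × 10⁻³ / 40 = 3.1311 × 10⁻⁴ s⁻².
N = √(3.1311 × 10⁻⁴) = 0.017695 rad s⁻¹ → T = 2π/N = 355.08 s = 5.9180 min ≈ 5.92 min.

5.92 min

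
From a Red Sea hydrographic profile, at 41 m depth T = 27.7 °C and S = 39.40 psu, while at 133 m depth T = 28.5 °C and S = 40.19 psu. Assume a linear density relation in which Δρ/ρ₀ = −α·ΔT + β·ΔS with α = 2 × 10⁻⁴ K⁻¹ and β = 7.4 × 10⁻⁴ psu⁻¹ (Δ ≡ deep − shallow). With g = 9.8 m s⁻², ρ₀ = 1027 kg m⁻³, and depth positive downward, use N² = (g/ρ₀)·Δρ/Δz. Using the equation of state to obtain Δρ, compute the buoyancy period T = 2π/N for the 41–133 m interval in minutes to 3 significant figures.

15.6 min

ΔT = +0.8 K, ΔS = +0.79 psu (deep − shallow).
Δρ/ρ₀ = −αΔT + βΔS = -1.60 × 10⁻⁴ + 5.846 × 10⁻⁴ = 4.246 × 10⁻⁴, so Δρ ≈ 0.4361 kg m⁻³.
N² = (g/ρ₀)·Δρ/Δz = g·(Δρ/ρ₀)/Δz = 9.8 × 4.246 × 10⁻⁴ / 92 = 4.5229 × 10⁻⁵ s⁻².
N = √(4.5229 × 10⁻⁵) = 6.7253 × 10⁻³ rad s⁻¹ → T = 2π/N = 934.26 s = 15.571 min ≈ 15.6 min.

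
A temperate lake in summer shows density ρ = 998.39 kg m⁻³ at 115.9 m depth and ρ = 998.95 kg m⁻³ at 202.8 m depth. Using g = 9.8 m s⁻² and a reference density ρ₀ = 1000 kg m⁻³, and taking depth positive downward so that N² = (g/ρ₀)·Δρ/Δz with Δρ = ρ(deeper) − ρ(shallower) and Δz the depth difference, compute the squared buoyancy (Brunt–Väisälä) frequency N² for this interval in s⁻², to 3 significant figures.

Δρ = 998.95 − 998.39 = 0.56 kg m⁻³ over Δz = 202.8 − 115.9 = 86.9 m.
N² = (9.8/1000) × (0.56/86.9) = 6.3153 × 10⁻⁵ s⁻² ≈ 6.32 × 10⁻⁵ s⁻².

6.32 × 10⁻⁵ s⁻²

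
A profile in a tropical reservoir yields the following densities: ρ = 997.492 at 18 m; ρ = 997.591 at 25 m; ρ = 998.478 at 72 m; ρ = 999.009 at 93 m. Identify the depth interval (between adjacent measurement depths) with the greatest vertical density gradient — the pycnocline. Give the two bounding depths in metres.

72–93 m

Compute the density gradient over each adjacent pair:
  18–25 m: Δρ/Δz = 0.099/7 = 0.014 kg m⁻⁴
  25–72 m: Δρ/Δz = 0.887/47 = 0.019 kg m⁻⁴
  72–93 m: Δρ/Δz = 0.531/21 = 0.025 kg m⁻⁴
The largest gradient is in the 72–93 m interval — the pycnocline.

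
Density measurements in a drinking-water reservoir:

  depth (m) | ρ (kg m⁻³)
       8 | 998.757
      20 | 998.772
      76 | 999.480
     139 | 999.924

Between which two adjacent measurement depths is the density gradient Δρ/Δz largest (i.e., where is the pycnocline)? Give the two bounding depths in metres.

20–76 m

Compute the density gradient over each adjacent pair:
  8–20 m: Δρ/Δz = 0.015/12 = 1.3 × 10⁻³ kg m⁻⁴
  20–76 m: Δρ/Δz = 0.708/56 = 0.013 kg m⁻⁴
  76–139 m: Δρ/Δz = 0.444/63 = 7.0 × 10⁻³ kg m⁻⁴
The largest gradient is in the 20–76 m interval — the pycnocline.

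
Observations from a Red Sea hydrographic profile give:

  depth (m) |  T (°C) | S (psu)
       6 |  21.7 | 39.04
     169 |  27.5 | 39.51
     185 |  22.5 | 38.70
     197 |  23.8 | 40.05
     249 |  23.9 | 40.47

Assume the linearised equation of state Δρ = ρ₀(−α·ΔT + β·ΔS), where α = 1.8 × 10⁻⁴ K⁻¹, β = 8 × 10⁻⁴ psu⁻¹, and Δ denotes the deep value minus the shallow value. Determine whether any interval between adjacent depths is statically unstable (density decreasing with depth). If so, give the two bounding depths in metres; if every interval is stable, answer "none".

6–169 m

Evaluate Δρ/ρ₀ = −αΔT + βΔS across each adjacent pair:
  6–169 m: −αΔT+βΔS = −(1.8 × 10⁻⁴)(+5.8)+(8 × 10⁻⁴)(+0.47) = -6.7 × 10⁻⁴ → UNSTABLE
  169–185 m: −αΔT+βΔS = −(1.8 × 10⁻⁴)(-5.0)+(8 × 10⁻⁴)(-0.81) = 2.5 × 10⁻⁴ → stable
  185–197 m: −αΔT+βΔS = −(1.8 × 10⁻⁴)(+1.3)+(8 × 10⁻⁴)(+1.35) = 8.5 × 10⁻⁴ → stable
  197–249 m: −αΔT+βΔS = −(1.8 × 10⁻⁴)(+0.1)+(8 × 10⁻⁴)(+0.42) = 3.2 × 10⁻⁴ → stable
The 6–169 m interval has Δρ < 0: lighter water underlies denser water.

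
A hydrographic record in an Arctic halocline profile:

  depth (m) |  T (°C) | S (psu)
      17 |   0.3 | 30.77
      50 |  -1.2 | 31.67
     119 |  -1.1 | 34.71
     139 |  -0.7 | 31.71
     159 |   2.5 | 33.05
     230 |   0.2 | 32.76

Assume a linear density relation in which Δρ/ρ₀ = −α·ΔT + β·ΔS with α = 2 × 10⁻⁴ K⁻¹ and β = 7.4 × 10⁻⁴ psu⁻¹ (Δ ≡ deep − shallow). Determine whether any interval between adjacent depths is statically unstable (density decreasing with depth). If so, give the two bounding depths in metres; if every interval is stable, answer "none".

Evaluate Δρ/ρ₀ = −αΔT + βΔS across each adjacent pair:
  17–50 m: −αΔT+βΔS = −(2 × 10⁻⁴)(-1.5)+(7.4 × 10⁻⁴)(+0.90) = 9.7 × 10⁻⁴ → stable
  50–119 m: −αΔT+βΔS = −(2 × 10⁻⁴)(+0.1)+(7.4 × 10⁻⁴)(+3.04) = 2.2 × 10⁻³ → stable
  119–139 m: −αΔT+βΔS = −(2 × 10⁻⁴)(+0.4)+(7.4 × 10⁻⁴)(-3.00) = -2.3 × 10⁻³ → UNSTABLE
  139–159 m: −αΔT+βΔS = −(2 × 10⁻⁴)(+3.2)+(7.4 × 10⁻⁴)(+1.34) = 3.5 × 10⁻⁴ → stable
  159–230 m: −αΔT+βΔS = −(2 × 10⁻⁴)(-2.3)+(7.4 × 10⁻⁴)(-0.29) = 2.5 × 10⁻⁴ → stable
The 119–139 m interval has Δρ < 0: lighter water underlies denser water.

119–139 m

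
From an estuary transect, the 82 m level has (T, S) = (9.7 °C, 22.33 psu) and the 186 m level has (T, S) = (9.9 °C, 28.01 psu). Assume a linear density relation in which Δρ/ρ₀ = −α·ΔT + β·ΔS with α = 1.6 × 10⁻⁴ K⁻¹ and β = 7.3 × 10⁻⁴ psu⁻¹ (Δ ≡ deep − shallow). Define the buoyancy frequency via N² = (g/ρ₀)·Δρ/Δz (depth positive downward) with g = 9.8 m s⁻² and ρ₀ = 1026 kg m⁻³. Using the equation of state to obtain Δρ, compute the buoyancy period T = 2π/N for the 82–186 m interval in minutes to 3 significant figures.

5.32 min

ΔT = +0.2 K, ΔS = +5.68 psu (deep − shallow).
Δρ/ρ₀ = −αΔT + βΔS = -3.20 × 10⁻⁵ + 4.1464 × 10⁻³ = 4.1144 × 10⁻³, so Δρ ≈ 4.221 kg m⁻³.
N² = (g/ρ₀)·Δρ/Δz = g·(Δρ/ρ₀)/Δz = 9.8 × 4.1144 × 10⁻³ / 104 = 3.8770 × 10⁻⁴ s⁻².
N = √(3.8770 × 10⁻⁴) = 0.019690 rad s⁻¹ → T = 2π/N = 319.11 s = 5.3185 min ≈ 5.32 min.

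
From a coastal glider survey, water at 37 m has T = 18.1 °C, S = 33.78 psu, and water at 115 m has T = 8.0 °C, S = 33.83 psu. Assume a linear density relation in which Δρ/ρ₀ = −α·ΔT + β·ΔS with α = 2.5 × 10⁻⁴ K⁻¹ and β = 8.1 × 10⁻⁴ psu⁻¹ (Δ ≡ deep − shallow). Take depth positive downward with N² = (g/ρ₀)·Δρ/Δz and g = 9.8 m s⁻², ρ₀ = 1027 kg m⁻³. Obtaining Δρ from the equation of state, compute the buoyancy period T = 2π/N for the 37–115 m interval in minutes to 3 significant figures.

ΔT = -10.1 K, ΔS = +0.05 psu (deep − shallow).
Δρ/ρ₀ = −αΔT + βΔS = 2.525 × 10⁻³ + 4.05 × 10⁻⁵ = 2.5655 × 10⁻³, so Δρ ≈ 2.635 kg m⁻³.
N² = (g/ρ₀)·Δρ/Δz = g·(Δρ/ρ₀)/Δz = 9.8 × 2.5655 × 10⁻³ / 78 = 3.2233 × 10⁻⁴ s⁻².
N = √(3.2233 × 10⁻⁴) = 0.017954 rad s⁻¹ → T = 2π/N = 349.96 s = 5.8327 min ≈ 5.83 min.

5.83 min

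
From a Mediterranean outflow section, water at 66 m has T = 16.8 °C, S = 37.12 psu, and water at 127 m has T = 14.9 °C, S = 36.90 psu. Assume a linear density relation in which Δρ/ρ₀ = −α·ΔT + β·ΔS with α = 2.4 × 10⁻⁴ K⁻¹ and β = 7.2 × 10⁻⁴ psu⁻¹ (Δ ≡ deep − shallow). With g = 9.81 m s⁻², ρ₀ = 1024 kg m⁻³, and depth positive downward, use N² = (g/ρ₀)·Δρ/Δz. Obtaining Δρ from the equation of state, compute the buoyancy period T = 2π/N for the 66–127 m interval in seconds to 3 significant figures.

ΔT = -1.9 K, ΔS = -0.22 psu (deep − shallow).
Δρ/ρ₀ = −αΔT + βΔS = 4.56 × 10⁻⁴ − 1.584 × 10⁻⁴ = 2.976 × 10⁻⁴, so Δρ ≈ 0.3047 kg m⁻³.
N² = (g/ρ₀)·Δρ/Δz = g·(Δρ/ρ₀)/Δz = 9.81 × 2.976 × 10⁻⁴ / 61 = 4.7860 × 10⁻⁵ s⁻².
N = √(4.7860 × 10⁻⁵) = 6.9181 × 10⁻³ rad s⁻¹ → T = 2π/N = 908.22 s ≈ 908 s.

908 s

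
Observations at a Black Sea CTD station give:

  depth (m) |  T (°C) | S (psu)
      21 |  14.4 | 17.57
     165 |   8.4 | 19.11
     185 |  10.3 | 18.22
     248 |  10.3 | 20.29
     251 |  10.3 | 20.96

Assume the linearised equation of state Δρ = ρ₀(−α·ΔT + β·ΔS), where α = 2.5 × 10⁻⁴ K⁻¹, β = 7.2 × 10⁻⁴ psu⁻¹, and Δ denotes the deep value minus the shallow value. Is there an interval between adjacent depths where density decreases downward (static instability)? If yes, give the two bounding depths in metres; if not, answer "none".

Evaluate Δρ/ρ₀ = −αΔT + βΔS across each adjacent pair:
  21–165 m: −αΔT+βΔS = −(2.5 × 10⁻⁴)(-6.0)+(7.2 × 10⁻⁴)(+1.54) = 2.6 × 10⁻³ → stable
  165–185 m: −αΔT+βΔS = −(2.5 × 10⁻⁴)(+1.9)+(7.2 × 10⁻⁴)(-0.89) = -1.1 × 10⁻³ → UNSTABLE
  185–248 m: −αΔT+βΔS = −(2.5 × 10⁻⁴)(+0.0)+(7.2 × 10⁻⁴)(+2.07) = 1.5 × 10⁻³ → stable
  248–251 m: −αΔT+βΔS = −(2.5 × 10⁻⁴)(+0.0)+(7.2 × 10⁻⁴)(+0.67) = 4.8 × 10⁻⁴ → stable
The 165–185 m interval has Δρ < 0: lighter water underlies denser water.

165–185 m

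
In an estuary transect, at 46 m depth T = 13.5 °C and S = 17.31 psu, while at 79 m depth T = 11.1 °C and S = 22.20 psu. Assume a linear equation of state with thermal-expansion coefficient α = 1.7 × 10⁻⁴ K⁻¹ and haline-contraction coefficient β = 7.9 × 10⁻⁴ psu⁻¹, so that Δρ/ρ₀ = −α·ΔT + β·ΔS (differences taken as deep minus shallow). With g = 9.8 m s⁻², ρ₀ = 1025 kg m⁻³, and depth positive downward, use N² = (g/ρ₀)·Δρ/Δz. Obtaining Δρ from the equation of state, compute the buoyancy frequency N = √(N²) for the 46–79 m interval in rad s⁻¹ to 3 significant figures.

0.0356 rad s⁻¹

ΔT = -2.4 K, ΔS = +4.89 psu (deep − shallow).
Δρ/ρ₀ = −αΔT + βΔS = 4.08 × 10⁻⁴ + 3.8631 × 10⁻³ = 4.2711 × 10⁻³, so Δρ ≈ 4.378 kg m⁻³.
N² = (g/ρ₀)·Δρ/Δz = g·(Δρ/ρ₀)/Δz = 9.8 × 4.2711 × 10⁻³ / 33 = 1.2684 × 10⁻³ s⁻².
N = √(1.2684 × 10⁻³) = 0.035615 rad s⁻¹ ≈ 0.0356 rad s⁻¹.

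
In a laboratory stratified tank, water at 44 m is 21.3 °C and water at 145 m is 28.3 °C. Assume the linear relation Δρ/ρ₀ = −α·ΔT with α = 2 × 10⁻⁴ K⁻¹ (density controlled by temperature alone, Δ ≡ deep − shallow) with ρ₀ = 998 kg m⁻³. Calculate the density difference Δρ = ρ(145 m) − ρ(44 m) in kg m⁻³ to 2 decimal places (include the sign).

ΔT = +7.0 K, Δρ/ρ₀ = −αΔT = -1.40 × 10⁻³.
Δρ = 998 × (-1.40 × 10⁻³) = -1.40 kg m⁻³.
Negative Δρ: lighter below, statically unstable.

-1.40 kg m⁻³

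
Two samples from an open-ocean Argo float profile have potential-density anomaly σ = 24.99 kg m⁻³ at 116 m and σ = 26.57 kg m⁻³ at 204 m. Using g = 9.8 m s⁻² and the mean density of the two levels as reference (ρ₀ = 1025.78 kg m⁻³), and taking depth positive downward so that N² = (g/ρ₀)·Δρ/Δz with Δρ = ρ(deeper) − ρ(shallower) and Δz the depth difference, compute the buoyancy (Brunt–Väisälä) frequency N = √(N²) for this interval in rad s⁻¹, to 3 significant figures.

0.0131 rad s⁻¹

Δρ = 1026.57 − 1024.99 = 1.58 kg m⁻³ over Δz = 204 − 116 = 88 m.
N² = (9.8/1025.78) × (1.58/88) = 1.7153 × 10⁻⁴ s⁻².
N = √(1.7153 × 10⁻⁴) = 0.013097 rad s⁻¹ ≈ 0.0131 rad s⁻¹.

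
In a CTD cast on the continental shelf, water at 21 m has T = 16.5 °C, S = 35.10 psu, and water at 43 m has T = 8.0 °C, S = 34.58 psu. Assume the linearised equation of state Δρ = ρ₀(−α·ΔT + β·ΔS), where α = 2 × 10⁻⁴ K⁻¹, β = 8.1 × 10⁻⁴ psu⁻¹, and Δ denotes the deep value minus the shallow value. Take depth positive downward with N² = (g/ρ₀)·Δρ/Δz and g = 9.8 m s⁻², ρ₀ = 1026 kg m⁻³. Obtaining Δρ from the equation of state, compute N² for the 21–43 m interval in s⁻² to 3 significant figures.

ΔT = -8.5 K, ΔS = -0.52 psu (deep − shallow).
Δρ/ρ₀ = −αΔT + βΔS = 1.70 × 10⁻³ − 4.212 × 10⁻⁴ = 1.2788 × 10⁻³, so Δρ ≈ 1.312 kg m⁻³.
N² = (g/ρ₀)·Δρ/Δz = g·(Δρ/ρ₀)/Δz = 9.8 × 1.2788 × 10⁻³ / 22 = 5.6965 × 10⁻⁴ s⁻² ≈ 5.70 × 10⁻⁴ s⁻².

5.70 × 10⁻⁴ s⁻²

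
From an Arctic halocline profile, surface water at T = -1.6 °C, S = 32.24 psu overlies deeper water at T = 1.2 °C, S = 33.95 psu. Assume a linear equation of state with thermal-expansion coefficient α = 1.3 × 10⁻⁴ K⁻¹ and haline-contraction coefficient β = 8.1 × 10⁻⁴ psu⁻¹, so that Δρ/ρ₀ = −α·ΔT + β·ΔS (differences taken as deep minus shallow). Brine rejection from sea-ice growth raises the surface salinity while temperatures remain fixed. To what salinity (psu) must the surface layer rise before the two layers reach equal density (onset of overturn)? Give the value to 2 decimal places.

33.50 psu

Neutral buoyancy requires −α(T_deep − T_surf) + β(S_deep − S_surf′) = 0.
S_surf′ = S_deep − (α/β)·ΔT = 33.95 − (1.3 × 10⁻⁴/8.1 × 10⁻⁴)·(+2.8) = 33.5006 psu.
Increase required: 33.5006 − 32.24 = 1.2606 psu.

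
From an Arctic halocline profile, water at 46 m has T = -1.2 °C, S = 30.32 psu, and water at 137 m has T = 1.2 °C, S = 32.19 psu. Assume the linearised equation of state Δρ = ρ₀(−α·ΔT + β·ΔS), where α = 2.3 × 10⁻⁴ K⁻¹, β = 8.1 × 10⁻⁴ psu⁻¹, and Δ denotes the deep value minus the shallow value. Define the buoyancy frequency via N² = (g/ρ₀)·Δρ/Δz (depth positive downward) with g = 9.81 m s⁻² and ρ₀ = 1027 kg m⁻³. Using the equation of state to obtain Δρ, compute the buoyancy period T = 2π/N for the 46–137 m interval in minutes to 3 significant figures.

ΔT = +2.4 K, ΔS = +1.87 psu (deep − shallow).
Δρ/ρ₀ = −αΔT + βΔS = -5.52 × 10⁻⁴ + 1.5147 × 10⁻³ = 9.627 × 10⁻⁴, so Δρ ≈ 0.9887 kg m⁻³.
N² = (g/ρ₀)·Δρ/Δz = g·(Δρ/ρ₀)/Δz = 9.81 × 9.627 × 10⁻⁴ / 91 = 1.0378 × 10⁻⁴ s⁻².
N = √(1.0378 × 10⁻⁴) = 0.010187 rad s⁻¹ → T = 2π/N = 616.78 s = 10.280 min ≈ 10.3 min.

10.3 min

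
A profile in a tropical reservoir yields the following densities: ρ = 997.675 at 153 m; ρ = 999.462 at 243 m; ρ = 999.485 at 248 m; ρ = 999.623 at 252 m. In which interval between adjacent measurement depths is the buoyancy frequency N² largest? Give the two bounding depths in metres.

248–252 m

Compute the density gradient over each adjacent pair:
  153–243 m: Δρ/Δz = 1.787/90 = 0.020 kg m⁻⁴
  243–248 m: Δρ/Δz = 0.023/5 = 4.6 × 10⁻³ kg m⁻⁴
  248–252 m: Δρ/Δz = 0.138/4 = 0.035 kg m⁻⁴
The largest gradient is in the 248–252 m interval — the pycnocline.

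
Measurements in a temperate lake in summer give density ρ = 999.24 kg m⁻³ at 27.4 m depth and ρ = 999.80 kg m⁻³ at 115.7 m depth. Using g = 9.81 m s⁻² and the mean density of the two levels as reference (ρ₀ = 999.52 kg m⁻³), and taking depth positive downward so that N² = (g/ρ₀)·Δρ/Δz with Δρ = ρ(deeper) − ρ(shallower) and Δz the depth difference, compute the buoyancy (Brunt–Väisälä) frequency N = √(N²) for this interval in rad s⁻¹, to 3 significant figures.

Δρ = 999.80 − 999.24 = 0.56 kg m⁻³ over Δz = 115.7 − 27.4 = 88.3 m.
N² = (9.81/999.52) × (0.56/88.3) = 6.2245 × 10⁻⁵ s⁻².
N = √(6.2245 × 10⁻⁵) = 7.8896 × 10⁻³ rad s⁻¹ ≈ 7.89 × 10⁻³ rad s⁻¹.
A positive N² confirms static stability across the interval.

7.89 × 10⁻³ rad s⁻¹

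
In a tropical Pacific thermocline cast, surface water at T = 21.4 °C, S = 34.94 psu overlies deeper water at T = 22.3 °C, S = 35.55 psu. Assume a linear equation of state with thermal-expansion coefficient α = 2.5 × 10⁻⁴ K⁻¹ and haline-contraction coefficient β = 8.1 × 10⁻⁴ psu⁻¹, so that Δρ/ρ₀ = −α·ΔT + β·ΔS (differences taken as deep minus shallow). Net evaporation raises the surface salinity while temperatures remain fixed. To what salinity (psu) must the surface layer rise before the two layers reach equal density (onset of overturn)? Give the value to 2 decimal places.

35.27 psu

Neutral buoyancy requires −α(T_deep − T_surf) + β(S_deep − S_surf′) = 0.
S_surf′ = S_deep − (α/β)·ΔT = 35.55 − (2.5 × 10⁻⁴/8.1 × 10⁻⁴)·(+0.9) = 35.2722 psu.
Increase required: 35.2722 − 34.94 = 0.3322 psu.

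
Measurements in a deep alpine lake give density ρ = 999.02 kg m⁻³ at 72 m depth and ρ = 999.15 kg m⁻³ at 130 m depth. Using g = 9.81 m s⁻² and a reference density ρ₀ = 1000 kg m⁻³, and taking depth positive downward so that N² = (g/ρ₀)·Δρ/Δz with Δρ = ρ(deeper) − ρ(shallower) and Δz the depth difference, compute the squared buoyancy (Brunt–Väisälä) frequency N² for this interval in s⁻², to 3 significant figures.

2.20 × 10⁻⁵ s⁻²

Δρ = 999.15 − 999.02 = 0.13 kg m⁻³ over Δz = 130 − 72 = 58 m.
N² = (9.81/1000) × (0.13/58) = 2.1988 × 10⁻⁵ s⁻² ≈ 2.20 × 10⁻⁵ s⁻².
A positive N² confirms static stability across the interval.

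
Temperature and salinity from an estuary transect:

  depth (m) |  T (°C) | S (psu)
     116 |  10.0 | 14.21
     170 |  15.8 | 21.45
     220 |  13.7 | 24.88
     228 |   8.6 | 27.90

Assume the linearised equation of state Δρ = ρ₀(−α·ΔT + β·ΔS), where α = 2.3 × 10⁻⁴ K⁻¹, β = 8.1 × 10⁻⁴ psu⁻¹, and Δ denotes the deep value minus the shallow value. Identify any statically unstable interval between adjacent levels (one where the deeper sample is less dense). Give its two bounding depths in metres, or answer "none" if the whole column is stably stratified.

none

Evaluate Δρ/ρ₀ = −αΔT + βΔS across each adjacent pair:
  116–170 m: −αΔT+βΔS = −(2.3 × 10⁻⁴)(+5.8)+(8.1 × 10⁻⁴)(+7.24) = 4.5 × 10⁻³ → stable
  170–220 m: −αΔT+βΔS = −(2.3 × 10⁻⁴)(-2.1)+(8.1 × 10⁻⁴)(+3.43) = 3.3 × 10⁻³ → stable
  220–228 m: −αΔT+βΔS = −(2.3 × 10⁻⁴)(-5.1)+(8.1 × 10⁻⁴)(+3.02) = 3.6 × 10⁻³ → stable
Every interval has Δρ > 0: the column is stably stratified throughout.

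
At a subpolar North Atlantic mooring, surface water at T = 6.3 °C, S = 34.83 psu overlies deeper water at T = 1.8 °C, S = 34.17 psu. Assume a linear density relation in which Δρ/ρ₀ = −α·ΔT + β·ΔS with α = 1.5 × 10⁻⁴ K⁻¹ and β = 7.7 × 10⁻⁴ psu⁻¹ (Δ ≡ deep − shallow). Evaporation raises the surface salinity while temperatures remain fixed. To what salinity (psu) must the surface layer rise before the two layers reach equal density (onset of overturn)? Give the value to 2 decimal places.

35.05 psu

Neutral buoyancy requires −α(T_deep − T_surf) + β(S_deep − S_surf′) = 0.
S_surf′ = S_deep − (α/β)·ΔT = 34.17 − (1.5 × 10⁻⁴/7.7 × 10⁻⁴)·(-4.5) = 35.0466 psu.
Increase required: 35.0466 − 34.83 = 0.2166 psu.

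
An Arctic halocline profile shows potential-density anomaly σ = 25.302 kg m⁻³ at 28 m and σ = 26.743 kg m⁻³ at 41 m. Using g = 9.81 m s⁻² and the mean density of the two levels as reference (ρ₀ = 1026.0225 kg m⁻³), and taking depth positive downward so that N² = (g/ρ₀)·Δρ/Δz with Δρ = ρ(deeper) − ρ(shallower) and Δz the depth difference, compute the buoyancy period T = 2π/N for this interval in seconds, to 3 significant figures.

Δρ = 1026.743 − 1025.302 = 1.441 kg m⁻³ over Δz = 41 − 28 = 13 m.
N² = (9.81/1026.0225) × (1.441/13) = 1.0598 × 10⁻³ s⁻².
N = √(1.0598 × 10⁻³) = 0.032555 rad s⁻¹, so T = 2π/N = 193.00 s ≈ 193 s.

193 s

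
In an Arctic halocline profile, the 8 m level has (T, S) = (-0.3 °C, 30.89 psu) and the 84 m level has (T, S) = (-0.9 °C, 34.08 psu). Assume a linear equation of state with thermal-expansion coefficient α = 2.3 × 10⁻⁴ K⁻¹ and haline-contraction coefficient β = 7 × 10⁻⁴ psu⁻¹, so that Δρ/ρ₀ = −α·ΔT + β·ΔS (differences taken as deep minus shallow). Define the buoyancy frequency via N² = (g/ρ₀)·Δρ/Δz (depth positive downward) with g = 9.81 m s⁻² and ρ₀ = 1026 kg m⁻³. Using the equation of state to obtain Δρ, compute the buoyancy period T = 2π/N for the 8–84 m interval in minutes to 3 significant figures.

ΔT = -0.6 K, ΔS = +3.19 psu (deep − shallow).
Δρ/ρ₀ = −αΔT + βΔS = 1.38 × 10⁻⁴ + 2.233 × 10⁻³ = 2.371 × 10⁻³, so Δρ ≈ 2.433 kg m⁻³.
N² = (g/ρ₀)·Δρ/Δz = g·(Δρ/ρ₀)/Δz = 9.81 × 2.371 × 10⁻³ / 76 = 3.0605 × 10⁻⁴ s⁻².
N = √(3.0605 × 10⁻⁴) = 0.017494 rad s⁻¹ → T = 2π/N = 359.16 s = 5.9860 min ≈ 5.99 min.

5.99 min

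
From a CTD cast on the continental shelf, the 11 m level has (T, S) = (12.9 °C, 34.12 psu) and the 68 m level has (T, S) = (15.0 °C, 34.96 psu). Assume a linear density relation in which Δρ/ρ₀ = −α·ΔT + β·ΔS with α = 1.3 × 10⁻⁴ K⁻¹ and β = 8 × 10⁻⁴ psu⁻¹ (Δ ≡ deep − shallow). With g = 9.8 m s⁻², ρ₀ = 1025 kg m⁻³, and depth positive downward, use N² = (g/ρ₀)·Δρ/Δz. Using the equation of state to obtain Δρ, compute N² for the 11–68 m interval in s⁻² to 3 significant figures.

6.86 × 10⁻⁵ s⁻²

ΔT = +2.1 K, ΔS = +0.84 psu (deep − shallow).
Δρ/ρ₀ = −αΔT + βΔS = -2.73 × 10⁻⁴ + 6.72 × 10⁻⁴ = 3.99 × 10⁻⁴, so Δρ ≈ 0.4090 kg m⁻³.
N² = (g/ρ₀)·Δρ/Δz = g·(Δρ/ρ₀)/Δz = 9.8 × 3.99 × 10⁻⁴ / 57 = 6.8600 × 10⁻⁵ s⁻² ≈ 6.86 × 10⁻⁵ s⁻².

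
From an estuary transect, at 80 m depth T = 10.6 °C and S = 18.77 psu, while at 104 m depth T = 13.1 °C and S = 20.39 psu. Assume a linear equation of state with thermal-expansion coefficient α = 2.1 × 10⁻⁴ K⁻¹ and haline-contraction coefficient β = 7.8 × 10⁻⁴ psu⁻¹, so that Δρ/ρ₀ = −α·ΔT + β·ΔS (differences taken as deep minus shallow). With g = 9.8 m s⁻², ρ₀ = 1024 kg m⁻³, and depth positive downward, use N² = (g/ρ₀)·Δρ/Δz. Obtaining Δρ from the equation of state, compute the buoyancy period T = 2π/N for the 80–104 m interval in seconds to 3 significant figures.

362 s

ΔT = +2.5 K, ΔS = +1.62 psu (deep − shallow).
Δρ/ρ₀ = −αΔT + βΔS = -5.25 × 10⁻⁴ + 1.2636 × 10⁻³ = 7.386 × 10⁻⁴, so Δρ ≈ 0.7563 kg m⁻³.
N² = (g/ρ₀)·Δρ/Δz = g·(Δρ/ρ₀)/Δz = 9.8 × 7.386 × 10⁻⁴ / 24 = 3.0160 × 10⁻⁴ s⁻².
N = √(3.0160 × 10⁻⁴) = 0.017367 rad s⁻¹ → T = 2π/N = 361.79 s ≈ 362 s.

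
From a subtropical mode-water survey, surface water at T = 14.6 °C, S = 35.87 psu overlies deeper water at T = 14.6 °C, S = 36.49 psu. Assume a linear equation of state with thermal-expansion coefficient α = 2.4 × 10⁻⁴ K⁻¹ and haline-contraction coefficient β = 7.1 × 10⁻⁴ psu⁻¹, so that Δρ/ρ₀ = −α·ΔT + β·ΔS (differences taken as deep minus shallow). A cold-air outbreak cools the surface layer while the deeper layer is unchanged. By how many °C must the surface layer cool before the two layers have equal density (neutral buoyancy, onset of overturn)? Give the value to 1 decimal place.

1.8 °C

Neutral buoyancy requires Δρ = 0, i.e. −α(T_deep − T_surf′) + β(S_deep − S_surf) = 0.
T_surf′ = T_deep − (β/α)·ΔS = 14.6 − (7.1 × 10⁻⁴/2.4 × 10⁻⁴)·(+0.62) = 12.766 °C.
Cooling required: 14.6 − (12.766) = 1.834 °C.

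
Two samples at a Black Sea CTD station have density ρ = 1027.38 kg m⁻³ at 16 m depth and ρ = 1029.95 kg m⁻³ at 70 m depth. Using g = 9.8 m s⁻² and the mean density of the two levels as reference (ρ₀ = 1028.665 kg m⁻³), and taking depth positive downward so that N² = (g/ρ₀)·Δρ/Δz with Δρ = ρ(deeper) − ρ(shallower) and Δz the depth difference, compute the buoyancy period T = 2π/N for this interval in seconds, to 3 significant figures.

295 s

Δρ = 1029.95 − 1027.38 = 2.57 kg m⁻³ over Δz = 70 − 16 = 54 m.
N² = (9.8/1028.665) × (2.57/54) = 4.5341 × 10⁻⁴ s⁻².
N = √(4.5341 × 10⁻⁴) = 0.021293 rad s⁻¹, so T = 2π/N = 295.08 s ≈ 295 s.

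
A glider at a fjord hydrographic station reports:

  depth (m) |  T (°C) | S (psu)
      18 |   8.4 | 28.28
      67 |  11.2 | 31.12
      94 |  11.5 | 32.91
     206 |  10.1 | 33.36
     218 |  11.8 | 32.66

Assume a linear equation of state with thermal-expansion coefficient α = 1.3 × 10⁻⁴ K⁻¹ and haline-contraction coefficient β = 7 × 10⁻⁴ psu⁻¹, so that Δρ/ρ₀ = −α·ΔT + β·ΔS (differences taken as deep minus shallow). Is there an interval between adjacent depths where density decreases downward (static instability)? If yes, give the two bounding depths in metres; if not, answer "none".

Evaluate Δρ/ρ₀ = −αΔT + βΔS across each adjacent pair:
  18–67 m: −αΔT+βΔS = −(1.3 × 10⁻⁴)(+2.8)+(7 × 10⁻⁴)(+2.84) = 1.6 × 10⁻³ → stable
  67–94 m: −αΔT+βΔS = −(1.3 × 10⁻⁴)(+0.3)+(7 × 10⁻⁴)(+1.79) = 1.2 × 10⁻³ → stable
  94–206 m: −αΔT+βΔS = −(1.3 × 10⁻⁴)(-1.4)+(7 × 10⁻⁴)(+0.45) = 5.0 × 10⁻⁴ → stable
  206–218 m: −αΔT+βΔS = −(1.3 × 10⁻⁴)(+1.7)+(7 × 10⁻⁴)(-0.70) = -7.1 × 10⁻⁴ → UNSTABLE
The 206–218 m interval has Δρ < 0: lighter water underlies denser water.

206–218 m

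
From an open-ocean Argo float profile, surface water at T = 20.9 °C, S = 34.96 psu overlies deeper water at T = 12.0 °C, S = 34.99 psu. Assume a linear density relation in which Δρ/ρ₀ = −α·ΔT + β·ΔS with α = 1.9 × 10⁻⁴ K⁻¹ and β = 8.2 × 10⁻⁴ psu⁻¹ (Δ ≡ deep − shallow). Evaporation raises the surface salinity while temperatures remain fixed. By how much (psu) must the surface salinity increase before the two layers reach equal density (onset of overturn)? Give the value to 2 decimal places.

Neutral buoyancy requires −α(T_deep − T_surf) + β(S_deep − S_surf′) = 0.
S_surf′ = S_deep − (α/β)·ΔT = 34.99 − (1.9 × 10⁻⁴/8.2 × 10⁻⁴)·(-8.9) = 37.0522 psu.
Increase required: 37.0522 − 34.96 = 2.0922 psu.

2.09 psu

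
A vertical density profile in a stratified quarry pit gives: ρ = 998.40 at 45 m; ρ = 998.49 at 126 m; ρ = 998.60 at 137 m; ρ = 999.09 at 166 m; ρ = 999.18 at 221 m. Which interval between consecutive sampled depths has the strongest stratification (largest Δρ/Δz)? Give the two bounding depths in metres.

137–166 m

Compute the density gradient over each adjacent pair:
  45–126 m: Δρ/Δz = 0.09/81 = 1.1 × 10⁻³ kg m⁻⁴
  126–137 m: Δρ/Δz = 0.11/11 = 0.010 kg m⁻⁴
  137–166 m: Δρ/Δz = 0.49/29 = 0.017 kg m⁻⁴
  166–221 m: Δρ/Δz = 0.09/55 = 1.6 × 10⁻³ kg m⁻⁴
The largest gradient is in the 137–166 m interval — the pycnocline.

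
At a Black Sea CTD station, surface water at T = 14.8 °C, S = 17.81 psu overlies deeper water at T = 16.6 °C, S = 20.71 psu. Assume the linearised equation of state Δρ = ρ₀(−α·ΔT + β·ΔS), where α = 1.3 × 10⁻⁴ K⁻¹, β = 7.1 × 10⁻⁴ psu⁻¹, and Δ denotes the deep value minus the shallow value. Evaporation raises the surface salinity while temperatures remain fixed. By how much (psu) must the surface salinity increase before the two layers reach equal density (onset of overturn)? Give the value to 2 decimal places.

2.57 psu

Neutral buoyancy requires −α(T_deep − T_surf) + β(S_deep − S_surf′) = 0.
S_surf′ = S_deep − (α/β)·ΔT = 20.71 − (1.3 × 10⁻⁴/7.1 × 10⁻⁴)·(+1.8) = 20.3804 psu.
Increase required: 20.3804 − 17.81 = 2.5704 psu.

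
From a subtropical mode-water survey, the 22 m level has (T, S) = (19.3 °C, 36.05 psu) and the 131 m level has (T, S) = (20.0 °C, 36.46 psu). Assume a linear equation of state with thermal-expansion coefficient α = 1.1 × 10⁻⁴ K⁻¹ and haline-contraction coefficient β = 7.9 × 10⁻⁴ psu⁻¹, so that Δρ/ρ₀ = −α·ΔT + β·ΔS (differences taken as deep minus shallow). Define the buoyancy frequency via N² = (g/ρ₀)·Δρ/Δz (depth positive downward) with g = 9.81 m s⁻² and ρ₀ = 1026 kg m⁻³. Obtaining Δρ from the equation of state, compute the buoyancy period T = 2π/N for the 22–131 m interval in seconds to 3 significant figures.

1.33 × 10³ s

ΔT = +0.7 K, ΔS = +0.41 psu (deep − shallow).
Δρ/ρ₀ = −αΔT + βΔS = -7.70 × 10⁻⁵ + 3.239 × 10⁻⁴ = 2.469 × 10⁻⁴, so Δρ ≈ 0.2533 kg m⁻³.
N² = (g/ρ₀)·Δρ/Δz = g·(Δρ/ρ₀)/Δz = 9.81 × 2.469 × 10⁻⁴ / 109 = 2.2221 × 10⁻⁵ s⁻².
N = √(2.2221 × 10⁻⁵) = 4.7139 × 10⁻³ rad s⁻¹ → T = 2π/N = 1.3329 × 10³ s ≈ 1.33 × 10³ s.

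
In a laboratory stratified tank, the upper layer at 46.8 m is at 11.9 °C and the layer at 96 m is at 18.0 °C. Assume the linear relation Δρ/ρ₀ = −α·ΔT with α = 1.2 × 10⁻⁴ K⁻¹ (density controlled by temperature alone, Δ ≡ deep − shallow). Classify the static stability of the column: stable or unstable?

unstable

ΔT = 18.0 − 11.9 = +6.1 K, so Δρ/ρ₀ = −αΔT = -7.32 × 10⁻⁴.
Δρ/ρ₀ < 0, so Δρ < 0: deeper water is lighter → statically unstable; the column would overturn.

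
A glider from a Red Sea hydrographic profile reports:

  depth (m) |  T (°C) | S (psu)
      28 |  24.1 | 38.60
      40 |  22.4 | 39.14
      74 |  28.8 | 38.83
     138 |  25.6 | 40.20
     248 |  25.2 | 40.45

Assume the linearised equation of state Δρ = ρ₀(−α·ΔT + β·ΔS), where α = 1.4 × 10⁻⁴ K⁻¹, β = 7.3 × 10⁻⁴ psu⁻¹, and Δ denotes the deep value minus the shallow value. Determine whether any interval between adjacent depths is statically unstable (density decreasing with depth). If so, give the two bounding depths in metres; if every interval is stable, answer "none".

Evaluate Δρ/ρ₀ = −αΔT + βΔS across each adjacent pair:
  28–40 m: −αΔT+βΔS = −(1.4 × 10⁻⁴)(-1.7)+(7.3 × 10⁻⁴)(+0.54) = 6.3 × 10⁻⁴ → stable
  40–74 m: −αΔT+βΔS = −(1.4 × 10⁻⁴)(+6.4)+(7.3 × 10⁻⁴)(-0.31) = -1.1 × 10⁻³ → UNSTABLE
  74–138 m: −αΔT+βΔS = −(1.4 × 10⁻⁴)(-3.2)+(7.3 × 10⁻⁴)(+1.37) = 1.4 × 10⁻³ → stable
  138–248 m: −αΔT+βΔS = −(1.4 × 10⁻⁴)(-0.4)+(7.3 × 10⁻⁴)(+0.25) = 2.4 × 10⁻⁴ → stable
The 40–74 m interval has Δρ < 0: lighter water underlies denser water.

40–74 m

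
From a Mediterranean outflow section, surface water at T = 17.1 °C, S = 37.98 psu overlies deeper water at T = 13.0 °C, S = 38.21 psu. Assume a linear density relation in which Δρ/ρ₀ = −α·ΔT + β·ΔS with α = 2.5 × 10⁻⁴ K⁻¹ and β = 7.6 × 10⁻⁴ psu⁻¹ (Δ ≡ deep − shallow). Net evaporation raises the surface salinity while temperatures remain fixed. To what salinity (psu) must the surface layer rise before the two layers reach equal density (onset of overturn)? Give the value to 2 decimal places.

39.56 psu

Neutral buoyancy requires −α(T_deep − T_surf) + β(S_deep − S_surf′) = 0.
S_surf′ = S_deep − (α/β)·ΔT = 38.21 − (2.5 × 10⁻⁴/7.6 × 10⁻⁴)·(-4.1) = 39.5587 psu.
Increase required: 39.5587 − 37.98 = 1.5787 psu.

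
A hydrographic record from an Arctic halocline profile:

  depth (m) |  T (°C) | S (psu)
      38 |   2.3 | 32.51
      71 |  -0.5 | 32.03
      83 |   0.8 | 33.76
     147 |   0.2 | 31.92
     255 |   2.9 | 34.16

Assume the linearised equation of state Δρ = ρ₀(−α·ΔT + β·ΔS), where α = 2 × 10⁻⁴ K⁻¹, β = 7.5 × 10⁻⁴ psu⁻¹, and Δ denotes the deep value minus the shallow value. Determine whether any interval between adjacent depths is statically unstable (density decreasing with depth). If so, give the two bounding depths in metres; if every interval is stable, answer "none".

Evaluate Δρ/ρ₀ = −αΔT + βΔS across each adjacent pair:
  38–71 m: −αΔT+βΔS = −(2 × 10⁻⁴)(-2.8)+(7.5 × 10⁻⁴)(-0.48) = 2.0 × 10⁻⁴ → stable
  71–83 m: −αΔT+βΔS = −(2 × 10⁻⁴)(+1.3)+(7.5 × 10⁻⁴)(+1.73) = 1.0 × 10⁻³ → stable
  83–147 m: −αΔT+βΔS = −(2 × 10⁻⁴)(-0.6)+(7.5 × 10⁻⁴)(-1.84) = -1.3 × 10⁻³ → UNSTABLE
  147–255 m: −αΔT+βΔS = −(2 × 10⁻⁴)(+2.7)+(7.5 × 10⁻⁴)(+2.24) = 1.1 × 10⁻³ → stable
The 83–147 m interval has Δρ < 0: lighter water underlies denser water.

83–147 m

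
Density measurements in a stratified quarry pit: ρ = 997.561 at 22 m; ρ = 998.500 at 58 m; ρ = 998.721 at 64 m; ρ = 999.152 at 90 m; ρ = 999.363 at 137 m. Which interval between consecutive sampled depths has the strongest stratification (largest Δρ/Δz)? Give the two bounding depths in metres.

58–64 m

Compute the density gradient over each adjacent pair:
  22–58 m: Δρ/Δz = 0.939/36 = 0.026 kg m⁻⁴
  58–64 m: Δρ/Δz = 0.221/6 = 0.037 kg m⁻⁴
  64–90 m: Δρ/Δz = 0.431/26 = 0.017 kg m⁻⁴
  90–137 m: Δρ/Δz = 0.211/47 = 4.5 × 10⁻³ kg m⁻⁴
The largest gradient is in the 58–64 m interval — the pycnocline.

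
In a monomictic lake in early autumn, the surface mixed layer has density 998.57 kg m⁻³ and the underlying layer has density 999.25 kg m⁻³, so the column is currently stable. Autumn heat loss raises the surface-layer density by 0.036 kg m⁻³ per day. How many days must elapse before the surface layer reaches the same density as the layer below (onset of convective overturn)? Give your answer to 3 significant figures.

18.9 days

Density deficit of the surface layer: 999.25 − 998.57 = 0.68 kg m⁻³.
Required change = 0.68 / 0.036 = 18.9 days.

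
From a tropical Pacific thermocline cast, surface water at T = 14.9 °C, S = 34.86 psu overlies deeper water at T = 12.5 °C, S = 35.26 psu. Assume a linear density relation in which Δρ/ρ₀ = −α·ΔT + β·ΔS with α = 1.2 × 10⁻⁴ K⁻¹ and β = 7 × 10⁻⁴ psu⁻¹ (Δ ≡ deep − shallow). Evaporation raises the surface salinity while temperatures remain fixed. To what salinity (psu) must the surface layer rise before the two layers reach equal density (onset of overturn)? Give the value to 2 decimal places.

Neutral buoyancy requires −α(T_deep − T_surf) + β(S_deep − S_surf′) = 0.
S_surf′ = S_deep − (α/β)·ΔT = 35.26 − (1.2 × 10⁻⁴/7 × 10⁻⁴)·(-2.4) = 35.6714 psu.
Increase required: 35.6714 − 34.86 = 0.8114 psu.

35.67 psu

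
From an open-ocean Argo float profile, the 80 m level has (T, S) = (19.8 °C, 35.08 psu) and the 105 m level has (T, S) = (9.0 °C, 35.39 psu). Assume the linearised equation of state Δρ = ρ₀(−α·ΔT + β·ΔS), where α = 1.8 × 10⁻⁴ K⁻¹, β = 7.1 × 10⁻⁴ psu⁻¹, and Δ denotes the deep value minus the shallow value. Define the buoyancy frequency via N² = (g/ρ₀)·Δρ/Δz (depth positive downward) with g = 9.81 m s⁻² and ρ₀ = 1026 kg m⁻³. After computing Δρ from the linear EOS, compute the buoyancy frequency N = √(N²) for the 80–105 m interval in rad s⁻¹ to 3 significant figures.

0.0291 rad s⁻¹

ΔT = -10.8 K, ΔS = +0.31 psu (deep − shallow).
Δρ/ρ₀ = −αΔT + βΔS = 1.944 × 10⁻³ + 2.201 × 10⁻⁴ = 2.1641 × 10⁻³, so Δρ ≈ 2.220 kg m⁻³.
N² = (g/ρ₀)·Δρ/Δz = g·(Δρ/ρ₀)/Δz = 9.81 × 2.1641 × 10⁻³ / 25 = 8.4919 × 10⁻⁴ s⁻².
N = √(8.4919 × 10⁻⁴) = 0.029141 rad s⁻¹ ≈ 0.0291 rad s⁻¹.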